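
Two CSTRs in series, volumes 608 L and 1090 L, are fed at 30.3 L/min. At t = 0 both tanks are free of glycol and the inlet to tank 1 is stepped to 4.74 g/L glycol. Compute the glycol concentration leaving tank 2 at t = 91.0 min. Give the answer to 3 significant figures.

Species balance on tank i: dCᵢ/dt = (Cᵢ₋₁ − Cᵢ)/τᵢ with τᵢ = Vᵢ/Q.
τ₁ = 608/30.3 = 20.066 min; τ₂ = 1090/30.3 = 35.974 min.
Solving the cascade with C₁(0)=C₂(0)=0 gives C₂(t) = C_in[1 − (τ₁ e^(−t/τ₁) − τ₂ e^(−t/τ₂))/(τ₁ − τ₂)].
At t = 91.0: e^(−t/τ₁) = 0.010727, e^(−t/τ₂) = 0.079688.
C₂ = 4.74·[1 − (20.066·0.010727 − 35.974·0.079688)/(-15.908)] = 4.74·0.83332 = 3.9499 g/L.

3.95 g/L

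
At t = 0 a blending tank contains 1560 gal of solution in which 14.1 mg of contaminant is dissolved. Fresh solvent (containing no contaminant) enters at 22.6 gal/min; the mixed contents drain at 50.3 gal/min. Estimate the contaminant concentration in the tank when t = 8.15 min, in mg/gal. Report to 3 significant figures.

0.00796 mg/gal

Total volume: dV/dt = Q_in − Q_out = -27.700 gal/min, so V(t) = 1560 − 27.700 t and V(8.15) = 1334.2 gal.
No contaminant enters, so dm/dt = −Q_out · (m/V).
Separate: dm/m = −Q_out dt/V(t) ⇒ ln(m/m₀) = −(Q_out/(Q_in−Q_out)) ln(V/V₀).
m = m₀ (V₀/V)^(Q_out/(Q_in−Q_out)) = 14.1 × (1560/1334.2)^(-1.8159) = 10.616 mg.
C = m/V = 10.616/1334.2 = 0.0079562 mg/gal.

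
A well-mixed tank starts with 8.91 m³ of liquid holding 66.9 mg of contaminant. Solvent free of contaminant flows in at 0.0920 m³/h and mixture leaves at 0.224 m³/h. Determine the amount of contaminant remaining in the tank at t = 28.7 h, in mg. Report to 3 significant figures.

26.1 mg

Total volume: dV/dt = Q_in − Q_out = -0.13200 m³/h, so V(t) = 8.91 − 0.13200 t and V(28.7) = 5.1216 m³.
Species balance (pure solvent in): dm/dt = −Q_out · m/V(t).
Separate: dm/m = −Q_out dt/V(t) ⇒ ln(m/m₀) = −(Q_out/(Q_in−Q_out)) ln(V/V₀).
m = m₀ (V₀/V)^(Q_out/(Q_in−Q_out)) = 66.9 × (8.91/5.1216)^(-1.6970) = 26.143 mg.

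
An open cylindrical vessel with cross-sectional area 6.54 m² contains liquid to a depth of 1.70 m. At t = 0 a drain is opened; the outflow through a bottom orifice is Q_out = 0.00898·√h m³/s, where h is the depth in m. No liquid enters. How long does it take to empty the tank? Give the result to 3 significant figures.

A dh/dt = −Q_out = −0.00898 √h.
Separate and integrate: 2(√h − √h₀) = −(0.00898/A) t.
Tank is empty when √h = 0: t_empty = 2A√h₀/0.00898.
t_empty = 2·6.54·√1.70/0.00898 = 13.080·1.3038/0.00898 = 1899.1 s.

1900 s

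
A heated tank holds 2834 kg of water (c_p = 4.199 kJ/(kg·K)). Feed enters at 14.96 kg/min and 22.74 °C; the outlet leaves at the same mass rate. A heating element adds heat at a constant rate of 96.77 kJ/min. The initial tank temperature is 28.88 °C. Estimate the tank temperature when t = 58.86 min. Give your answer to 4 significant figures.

Unsteady energy balance on the tank contents: M c_p dT/dt = ṁ c_p (T_in − T) + 96.77.
τ = M/ṁ = 189.439 min; T_ss = T_in + Q̇/(ṁ c_p) = 22.74 + 96.77/(14.96·4.199) = 24.2805 °C.
Solution: T(t) = T_ss + (T₀ − T_ss) e^(−t/τ).
T(58.86) = 24.2805 + (4.59949)·e^(−58.86/189.439) = 24.2805 + (4.59949)·0.732928 = 27.6516 °C.

27.65 °C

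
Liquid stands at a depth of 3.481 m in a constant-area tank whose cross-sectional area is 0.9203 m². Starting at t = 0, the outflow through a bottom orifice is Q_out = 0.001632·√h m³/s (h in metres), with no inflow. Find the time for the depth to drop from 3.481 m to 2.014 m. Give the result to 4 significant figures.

With no inflow, A dh/dt = −0.001632 √h.
Separate and integrate: 2(√h − √h₀) = −(0.001632/A) t.
t = 2A(√h₀ − √h)/0.001632 = 2·0.9203·(√3.481 − √2.014)/0.001632
  = 1.84060 × (1.86574 − 1.41915) / 0.001632 = 503.672 s.

503.7 s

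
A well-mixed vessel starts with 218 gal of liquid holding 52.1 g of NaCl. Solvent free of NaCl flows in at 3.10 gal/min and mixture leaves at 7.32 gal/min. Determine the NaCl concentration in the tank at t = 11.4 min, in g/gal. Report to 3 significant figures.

Total volume: dV/dt = Q_in − Q_out = -4.2200 gal/min, so V(t) = 218 − 4.2200 t and V(11.4) = 169.89 gal.
Solute balance: dm/dt = 0 − Q_out C = −Q_out m/V(t).
dm/m = −Q_out dt/(V₀ − 4.2200 t); integrating gives ln(m/m₀) = −(Q_out/(Q_in−Q_out)) ln(V/V₀).
m = m₀ (V₀/V)^(Q_out/(Q_in−Q_out)) = 52.1 × (218/169.89)^(-1.7346) = 33.807 g.
C = m/V = 33.807/169.89 = 0.19899 g/gal.

0.199 g/gal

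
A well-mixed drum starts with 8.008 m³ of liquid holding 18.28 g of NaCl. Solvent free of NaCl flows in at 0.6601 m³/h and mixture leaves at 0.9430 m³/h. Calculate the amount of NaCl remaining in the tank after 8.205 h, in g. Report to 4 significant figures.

5.841 g

Let m(t) be the amount of NaCl. Volume: V(t) = V₀ + (Q_in − Q_out) t = 8.008 − 0.282900 t; V(8.205) = 5.68681 m³.
Species balance (pure solvent in): dm/dt = −Q_out · m/V(t).
dm/m = −Q_out dt/(V₀ − 0.282900 t); integrating gives ln(m/m₀) = −(Q_out/(Q_in−Q_out)) ln(V/V₀).
m = m₀ (V₀/V)^(Q_out/(Q_in−Q_out)) = 18.28 × (8.008/5.68681)^(-3.33333) = 5.84060 g.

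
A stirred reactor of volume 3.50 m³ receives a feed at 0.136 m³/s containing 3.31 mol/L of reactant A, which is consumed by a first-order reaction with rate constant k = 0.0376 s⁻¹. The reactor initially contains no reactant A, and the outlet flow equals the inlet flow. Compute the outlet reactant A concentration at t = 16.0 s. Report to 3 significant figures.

1.19 mol/L

V dC/dt = Q(C_in − C) − k V C.
This is linear with rate a = Q/V + k = 0.076457 s⁻¹.
C_ss = Q C_in/(Q + kV) = 1.6822 mol/L; C(t) = C_ss + (C₀ − C_ss) e^(−a t).
C(16.0) = 1.6822 + (-1.6822)·e^(−0.076457·16.0) = 1.6822 + (-1.6822)·0.29425 = 1.1872 mol/L.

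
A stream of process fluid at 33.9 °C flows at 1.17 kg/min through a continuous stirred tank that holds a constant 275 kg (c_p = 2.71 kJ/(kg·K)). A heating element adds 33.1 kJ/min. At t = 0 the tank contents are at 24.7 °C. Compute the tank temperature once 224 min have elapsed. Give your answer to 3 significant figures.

M c_p dT/dt = ṁ c_p (T_in − T) + Q̇.
Rearrange: dT/dt = (T_ss − T)/τ with τ = M/ṁ = 235.04 min and T_ss = T_in + Q̇/(ṁ c_p) = 44.339 °C.
T approaches T_ss exponentially: T(t) = T_ss + (T₀ − T_ss) e^(−t/τ).
T(224) = 44.339 + (-19.639)·e^(−224/235.04) = 44.339 + (-19.639)·0.38558 = 36.767 °C.

36.8 °C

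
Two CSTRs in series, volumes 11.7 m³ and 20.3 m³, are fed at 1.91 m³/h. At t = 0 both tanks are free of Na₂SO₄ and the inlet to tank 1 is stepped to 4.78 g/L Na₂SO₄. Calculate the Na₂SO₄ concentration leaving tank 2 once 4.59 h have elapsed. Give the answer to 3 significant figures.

0.528 g/L

Each tank obeys Vᵢ dCᵢ/dt = Q(Cᵢ₋₁ − Cᵢ), so τᵢ = Vᵢ/Q.
τ₁ = 11.7/1.91 = 6.1257 h; τ₂ = 20.3/1.91 = 10.628 h.
Solving the cascade with C₁(0)=C₂(0)=0 gives C₂(t) = C_in[1 − (τ₁ e^(−t/τ₁) − τ₂ e^(−t/τ₂))/(τ₁ − τ₂)].
At t = 4.59: e^(−t/τ₁) = 0.47269, e^(−t/τ₂) = 0.64930.
C₂ = 4.78·[1 − (6.1257·0.47269 − 10.628·0.64930)/(-4.5026)] = 4.78·0.11044 = 0.52792 g/L.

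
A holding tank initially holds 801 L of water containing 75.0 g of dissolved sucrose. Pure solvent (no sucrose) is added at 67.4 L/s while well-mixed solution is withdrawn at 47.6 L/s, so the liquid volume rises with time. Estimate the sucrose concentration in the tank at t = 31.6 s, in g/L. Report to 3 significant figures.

Total volume: dV/dt = Q_in − Q_out = 19.800 L/s, so V(t) = 801 + 19.800 t and V(31.6) = 1426.7 L.
No sucrose enters, so dm/dt = −Q_out · (m/V).
Separate: dm/m = −Q_out dt/V(t) ⇒ ln(m/m₀) = −(Q_out/(Q_in−Q_out)) ln(V/V₀).
m = m₀ (V₀/V)^(Q_out/(Q_in−Q_out)) = 75.0 × (801/1426.7)^(2.4040) = 18.723 g.
C = m/V = 18.723/1426.7 = 0.013124 g/L.

0.0131 g/L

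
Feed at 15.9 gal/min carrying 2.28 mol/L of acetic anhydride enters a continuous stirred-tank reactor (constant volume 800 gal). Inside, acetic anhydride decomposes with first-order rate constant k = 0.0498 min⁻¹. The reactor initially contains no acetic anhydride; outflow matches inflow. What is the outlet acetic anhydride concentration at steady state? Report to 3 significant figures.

Species balance: V dC/dt = Q C_in − Q C − k V C.
At steady state: 0 = Q C_in − (Q + kV) C_ss, so C_ss = Q C_in/(Q + kV).
C_ss = 15.9·2.28/(15.9 + 0.0498·800) = 36.252/55.740 = 0.65038 mol/L.

0.650 mol/L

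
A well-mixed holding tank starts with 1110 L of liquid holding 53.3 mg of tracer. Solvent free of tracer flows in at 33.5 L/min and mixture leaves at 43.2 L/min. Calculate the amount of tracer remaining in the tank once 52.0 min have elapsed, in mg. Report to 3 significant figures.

3.59 mg

Total volume: dV/dt = Q_in − Q_out = -9.7000 L/min, so V(t) = 1110 − 9.7000 t and V(52.0) = 605.60 L.
No tracer enters, so dm/dt = −Q_out · (m/V).
dm/m = −Q_out dt/(V₀ − 9.7000 t); integrating gives ln(m/m₀) = −(Q_out/(Q_in−Q_out)) ln(V/V₀).
m = m₀ (V₀/V)^(Q_out/(Q_in−Q_out)) = 53.3 × (1110/605.60)^(-4.4536) = 3.5877 mg.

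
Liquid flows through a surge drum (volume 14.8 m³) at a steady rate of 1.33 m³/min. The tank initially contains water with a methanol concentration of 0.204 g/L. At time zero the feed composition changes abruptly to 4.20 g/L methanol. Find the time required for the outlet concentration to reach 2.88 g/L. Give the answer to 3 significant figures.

Species balance: V dC/dt = Q(C_in − C) ⇒ τ = V/Q = 11.128 min.
C(t) = C_in + (C₀ − C_in) e^(−t/τ). Set C = 2.88 and solve for t:
e^(−t/τ) = (C − C_in)/(C₀ − C_in) = (2.88 − 4.20)/(0.204 − 4.20) = 0.33033
t = −τ ln(…) = 11.128 × 1.1077 = 12.326 min.

12.3 min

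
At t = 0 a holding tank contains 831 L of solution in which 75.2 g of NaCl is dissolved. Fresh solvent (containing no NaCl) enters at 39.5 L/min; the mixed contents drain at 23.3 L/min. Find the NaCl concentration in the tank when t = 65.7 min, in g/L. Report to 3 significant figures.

0.0121 g/L

Total volume: dV/dt = Q_in − Q_out = 16.200 L/min, so V(t) = 831 + 16.200 t and V(65.7) = 1895.3 L.
Species balance (pure solvent in): dm/dt = −Q_out · m/V(t).
Separate: dm/m = −Q_out dt/V(t) ⇒ ln(m/m₀) = −(Q_out/(Q_in−Q_out)) ln(V/V₀).
m = m₀ (V₀/V)^(Q_out/(Q_in−Q_out)) = 75.2 × (831/1895.3)^(1.4383) = 22.972 g.
C = m/V = 22.972/1895.3 = 0.012120 g/L.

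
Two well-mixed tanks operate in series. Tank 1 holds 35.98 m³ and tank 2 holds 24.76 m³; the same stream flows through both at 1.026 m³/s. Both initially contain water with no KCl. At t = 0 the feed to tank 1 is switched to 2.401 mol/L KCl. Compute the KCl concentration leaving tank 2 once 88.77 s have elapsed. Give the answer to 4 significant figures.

Species balance on tank i: dCᵢ/dt = (Cᵢ₋₁ − Cᵢ)/τᵢ with τᵢ = Vᵢ/Q.
τ₁ = 35.98/1.026 = 35.0682 s; τ₂ = 24.76/1.026 = 24.1326 s.
Solving the cascade with C₁(0)=C₂(0)=0 gives C₂(t) = C_in[1 − (τ₁ e^(−t/τ₁) − τ₂ e^(−t/τ₂))/(τ₁ − τ₂)].
At t = 88.77: e^(−t/τ₁) = 0.0795514, e^(−t/τ₂) = 0.0252625.
C₂ = 2.401·[1 − (35.0682·0.0795514 − 24.1326·0.0252625)/(10.9357)] = 2.401·0.800645 = 1.92235 mol/L.

1.922 mol/L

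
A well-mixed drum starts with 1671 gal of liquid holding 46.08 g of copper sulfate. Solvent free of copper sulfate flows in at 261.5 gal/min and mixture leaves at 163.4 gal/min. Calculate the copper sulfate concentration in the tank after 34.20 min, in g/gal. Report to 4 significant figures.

0.001465 g/gal

Total volume: dV/dt = Q_in − Q_out = 98.1000 gal/min, so V(t) = 1671 + 98.1000 t and V(34.20) = 5026.02 gal.
No copper sulfate enters, so dm/dt = −Q_out · (m/V).
Separate: dm/m = −Q_out dt/V(t) ⇒ ln(m/m₀) = −(Q_out/(Q_in−Q_out)) ln(V/V₀).
m = m₀ (V₀/V)^(Q_out/(Q_in−Q_out)) = 46.08 × (1671/5026.02)^(1.66565) = 7.36072 g.
C = m/V = 7.36072/5026.02 = 0.00146452 g/gal.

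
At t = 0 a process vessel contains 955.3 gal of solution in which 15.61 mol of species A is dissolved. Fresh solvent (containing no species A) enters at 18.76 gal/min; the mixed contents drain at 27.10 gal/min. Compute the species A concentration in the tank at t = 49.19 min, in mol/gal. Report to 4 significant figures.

0.004625 mol/gal

Total volume: dV/dt = Q_in − Q_out = -8.34000 gal/min, so V(t) = 955.3 − 8.34000 t and V(49.19) = 545.055 gal.
Solute balance: dm/dt = 0 − Q_out C = −Q_out m/V(t).
dm/m = −Q_out dt/(V₀ − 8.34000 t); integrating gives ln(m/m₀) = −(Q_out/(Q_in−Q_out)) ln(V/V₀).
m = m₀ (V₀/V)^(Q_out/(Q_in−Q_out)) = 15.61 × (955.3/545.055)^(-3.24940) = 2.52073 mol.
C = m/V = 2.52073/545.055 = 0.00462473 mol/gal.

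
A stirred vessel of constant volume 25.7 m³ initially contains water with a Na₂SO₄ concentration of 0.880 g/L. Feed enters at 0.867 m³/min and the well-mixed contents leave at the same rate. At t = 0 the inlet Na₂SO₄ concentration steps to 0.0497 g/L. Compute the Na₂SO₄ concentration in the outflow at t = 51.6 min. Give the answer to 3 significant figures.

Species balance on the tank: V dC/dt = Q(C_in − C).
So dC/dt = (C_in − C)/τ with τ = V/Q = 25.7/0.867 = 29.642 min.
C approaches C_in exponentially: C(t) = C_in + (C₀ − C_in) e^(−t/τ).
C(51.6) = 0.0497 + (0.880 − 0.0497)·e^(−51.6/29.642) = 0.0497 + (0.83030)·0.17539 = 0.19533 g/L.

0.195 g/L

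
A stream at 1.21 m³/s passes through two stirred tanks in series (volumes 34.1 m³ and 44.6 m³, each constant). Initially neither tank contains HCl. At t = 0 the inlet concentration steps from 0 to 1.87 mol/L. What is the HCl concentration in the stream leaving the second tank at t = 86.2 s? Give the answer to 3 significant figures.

Species balance on tank i: dCᵢ/dt = (Cᵢ₋₁ − Cᵢ)/τᵢ with τᵢ = Vᵢ/Q.
τ₁ = 34.1/1.21 = 28.182 s; τ₂ = 44.6/1.21 = 36.860 s.
Solving the cascade with C₁(0)=C₂(0)=0 gives C₂(t) = C_in[1 − (τ₁ e^(−t/τ₁) − τ₂ e^(−t/τ₂))/(τ₁ − τ₂)].
At t = 86.2: e^(−t/τ₁) = 0.046948, e^(−t/τ₂) = 0.096462.
C₂ = 1.87·[1 − (28.182·0.046948 − 36.860·0.096462)/(-8.6777)] = 1.87·0.74274 = 1.3889 mol/L.

1.39 mol/L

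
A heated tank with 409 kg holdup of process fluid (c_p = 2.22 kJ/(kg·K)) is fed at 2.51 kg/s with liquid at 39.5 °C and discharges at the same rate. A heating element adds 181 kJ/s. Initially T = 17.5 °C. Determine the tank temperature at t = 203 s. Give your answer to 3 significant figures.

56.3 °C

M c_p dT/dt = ṁ c_p (T_in − T) + Q̇.
τ = M/ṁ = 162.95 s; T_ss = T_in + Q̇/(ṁ c_p) = 39.5 + 181/(2.51·2.22) = 71.983 °C.
T approaches T_ss exponentially: T(t) = T_ss + (T₀ − T_ss) e^(−t/τ).
T(203) = 71.983 + (-54.483)·e^(−203/162.95) = 71.983 + (-54.483)·0.28771 = 56.307 °C.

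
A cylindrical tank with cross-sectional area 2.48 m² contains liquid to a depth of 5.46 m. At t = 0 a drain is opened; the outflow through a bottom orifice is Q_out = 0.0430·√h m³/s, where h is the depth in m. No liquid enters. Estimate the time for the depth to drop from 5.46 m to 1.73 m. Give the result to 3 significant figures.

A dh/dt = −Q_out = −0.0430 √h.
This is separable: 2 d(√h)/dt = −0.0430/A, so √h = √h₀ − (0.0430/(2A)) t.
t = 2A(√h₀ − √h)/0.0430 = 2·2.48·(√5.46 − √1.73)/0.0430
  = 4.9600 × (2.3367 − 1.3153) / 0.0430 = 117.81 s.

118 s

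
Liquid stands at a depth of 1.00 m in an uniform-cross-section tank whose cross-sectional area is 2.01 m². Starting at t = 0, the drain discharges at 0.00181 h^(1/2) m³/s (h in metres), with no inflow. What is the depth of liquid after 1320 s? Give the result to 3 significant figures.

0.165 m

Unsteady balance on liquid volume: A dh/dt = −0.00181 √h.
Separate and integrate: 2(√h − √h₀) = −(0.00181/A) t.
√h = √1.00 − 0.00181·1320/(2·2.01) = 1.0000 − 0.59433 = 0.40567.
h = 0.40567² = 0.16457 m.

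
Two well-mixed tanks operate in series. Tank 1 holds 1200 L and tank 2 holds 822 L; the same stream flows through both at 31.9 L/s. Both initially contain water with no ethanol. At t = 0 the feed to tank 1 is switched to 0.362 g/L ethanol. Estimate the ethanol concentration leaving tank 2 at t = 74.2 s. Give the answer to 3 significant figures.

0.246 g/L

Species balance on tank i: dCᵢ/dt = (Cᵢ₋₁ − Cᵢ)/τᵢ with τᵢ = Vᵢ/Q.
τ₁ = 1200/31.9 = 37.618 s; τ₂ = 822/31.9 = 25.768 s.
Solving the cascade with C₁(0)=C₂(0)=0 gives C₂(t) = C_in[1 − (τ₁ e^(−t/τ₁) − τ₂ e^(−t/τ₂))/(τ₁ − τ₂)].
At t = 74.2: e^(−t/τ₁) = 0.13911, e^(−t/τ₂) = 0.056161.
C₂ = 0.362·[1 − (37.618·0.13911 − 25.768·0.056161)/(11.850)] = 0.362·0.68051 = 0.24634 g/L.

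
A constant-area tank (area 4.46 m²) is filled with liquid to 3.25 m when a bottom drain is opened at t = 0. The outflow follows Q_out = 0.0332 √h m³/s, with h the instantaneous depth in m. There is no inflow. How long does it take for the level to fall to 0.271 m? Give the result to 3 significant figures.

With no inflow, A dh/dt = −0.0332 √h.
This is separable: 2 d(√h)/dt = −0.0332/A, so √h = √h₀ − (0.0332/(2A)) t.
t = 2A(√h₀ − √h)/0.0332 = 2·4.46·(√3.25 − √0.271)/0.0332
  = 8.9200 × (1.8028 − 0.52058) / 0.0332 = 344.49 s.

344 s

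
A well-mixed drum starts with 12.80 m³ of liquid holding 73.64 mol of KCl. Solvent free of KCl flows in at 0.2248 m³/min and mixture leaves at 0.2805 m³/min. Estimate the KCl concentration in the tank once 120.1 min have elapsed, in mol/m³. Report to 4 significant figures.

0.2910 mol/m³

Total volume: dV/dt = Q_in − Q_out = -0.0557000 m³/min, so V(t) = 12.80 − 0.0557000 t and V(120.1) = 6.11043 m³.
Species balance (pure solvent in): dm/dt = −Q_out · m/V(t).
dm/m = −Q_out dt/(V₀ − 0.0557000 t); integrating gives ln(m/m₀) = −(Q_out/(Q_in−Q_out)) ln(V/V₀).
m = m₀ (V₀/V)^(Q_out/(Q_in−Q_out)) = 73.64 × (12.80/6.11043)^(-5.03591) = 1.77784 mol.
C = m/V = 1.77784/6.11043 = 0.290951 mol/m³.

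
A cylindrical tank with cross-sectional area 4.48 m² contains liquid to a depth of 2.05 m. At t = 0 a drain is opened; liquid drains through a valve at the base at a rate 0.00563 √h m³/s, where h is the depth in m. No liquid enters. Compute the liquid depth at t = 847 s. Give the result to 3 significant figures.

With no inflow, A dh/dt = −0.00563 √h.
Separate and integrate: 2(√h − √h₀) = −(0.00563/A) t.
√h = √2.05 − 0.00563·847/(2·4.48) = 1.4318 − 0.53221 = 0.89957.
h = 0.89957² = 0.80923 m.

0.809 m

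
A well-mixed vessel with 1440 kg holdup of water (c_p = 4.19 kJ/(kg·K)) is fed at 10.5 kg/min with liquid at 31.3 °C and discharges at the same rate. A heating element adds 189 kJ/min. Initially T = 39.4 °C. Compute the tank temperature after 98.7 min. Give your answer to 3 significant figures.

M c_p dT/dt = ṁ c_p (T_in − T) + Q̇.
τ = M/ṁ = 137.14 min; T_ss = T_in + Q̇/(ṁ c_p) = 31.3 + 189/(10.5·4.19) = 35.596 °C.
T approaches T_ss exponentially: T(t) = T_ss + (T₀ − T_ss) e^(−t/τ).
T(98.7) = 35.596 + (3.8041)·e^(−98.7/137.14) = 35.596 + (3.8041)·0.48690 = 37.448 °C.

37.4 °C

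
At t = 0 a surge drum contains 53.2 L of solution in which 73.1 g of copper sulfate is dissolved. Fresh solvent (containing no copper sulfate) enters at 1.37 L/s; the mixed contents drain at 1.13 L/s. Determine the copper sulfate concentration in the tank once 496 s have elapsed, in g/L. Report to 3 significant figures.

Let m(t) be the amount of copper sulfate. Volume: V(t) = V₀ + (Q_in − Q_out) t = 53.2 + 0.24000 t; V(496) = 172.24 L.
Species balance (pure solvent in): dm/dt = −Q_out · m/V(t).
dm/m = −Q_out dt/(V₀ + 0.24000 t); integrating gives ln(m/m₀) = −(Q_out/(Q_in−Q_out)) ln(V/V₀).
m = m₀ (V₀/V)^(Q_out/(Q_in−Q_out)) = 73.1 × (53.2/172.24)^(4.7083) = 0.28948 g.
C = m/V = 0.28948/172.24 = 0.0016807 g/L.

0.00168 g/L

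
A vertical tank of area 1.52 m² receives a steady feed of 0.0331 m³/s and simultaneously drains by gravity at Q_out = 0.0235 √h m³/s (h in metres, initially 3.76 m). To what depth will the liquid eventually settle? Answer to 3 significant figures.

Level balance: A dh/dt = 0.0331 − 0.0235 √h. Setting dh/dt = 0:
Q_in = 0.0235 √h_ss ⇒ √h_ss = 0.0331/0.0235 = 1.4085.
h_ss = 1.4085² = 1.9839 m. (Since h₀ = 3.76 m > h_ss, the level will fall toward this value.)

1.98 m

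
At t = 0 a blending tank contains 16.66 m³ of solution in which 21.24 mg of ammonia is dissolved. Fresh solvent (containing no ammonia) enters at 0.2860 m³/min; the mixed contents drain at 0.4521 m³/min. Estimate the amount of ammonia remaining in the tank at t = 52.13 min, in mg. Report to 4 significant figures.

2.885 mg

Total volume: dV/dt = Q_in − Q_out = -0.166100 m³/min, so V(t) = 16.66 − 0.166100 t and V(52.13) = 8.00121 m³.
Species balance (pure solvent in): dm/dt = −Q_out · m/V(t).
Separate: dm/m = −Q_out dt/V(t) ⇒ ln(m/m₀) = −(Q_out/(Q_in−Q_out)) ln(V/V₀).
m = m₀ (V₀/V)^(Q_out/(Q_in−Q_out)) = 21.24 × (16.66/8.00121)^(-2.72185) = 2.88530 mg.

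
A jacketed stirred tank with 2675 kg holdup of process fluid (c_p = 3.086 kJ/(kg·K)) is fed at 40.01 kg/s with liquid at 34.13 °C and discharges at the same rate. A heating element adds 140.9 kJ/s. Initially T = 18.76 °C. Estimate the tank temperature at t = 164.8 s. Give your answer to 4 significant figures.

33.87 °C

M c_p dT/dt = ṁ c_p (T_in − T) + Q̇.
τ = M/ṁ = 66.8583 s; T_ss = T_in + Q̇/(ṁ c_p) = 34.13 + 140.9/(40.01·3.086) = 35.2712 °C.
Integrating: T(t) = T_ss + (T₀ − T_ss) e^(−t/τ).
T(164.8) = 35.2712 + (-16.5112)·e^(−164.8/66.8583) = 35.2712 + (-16.5112)·0.0850161 = 33.8674 °C.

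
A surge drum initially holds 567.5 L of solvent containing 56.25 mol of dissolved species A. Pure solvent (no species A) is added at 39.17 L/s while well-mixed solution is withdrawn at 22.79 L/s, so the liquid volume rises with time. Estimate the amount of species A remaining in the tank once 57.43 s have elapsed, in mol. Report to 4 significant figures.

Let m(t) be the amount of species A. Volume: V(t) = V₀ + (Q_in − Q_out) t = 567.5 + 16.3800 t; V(57.43) = 1508.20 L.
Species balance (pure solvent in): dm/dt = −Q_out · m/V(t).
dm/m = −Q_out dt/(V₀ + 16.3800 t); integrating gives ln(m/m₀) = −(Q_out/(Q_in−Q_out)) ln(V/V₀).
m = m₀ (V₀/V)^(Q_out/(Q_in−Q_out)) = 56.25 × (567.5/1508.20)^(1.39133) = 14.4381 mol.

14.44 mol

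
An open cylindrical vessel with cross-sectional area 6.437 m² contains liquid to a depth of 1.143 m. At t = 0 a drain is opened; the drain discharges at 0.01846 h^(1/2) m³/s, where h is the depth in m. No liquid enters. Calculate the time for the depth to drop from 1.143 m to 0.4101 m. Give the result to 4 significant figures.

299.0 s

With no inflow, A dh/dt = −0.01846 √h.
This is separable: 2 d(√h)/dt = −0.01846/A, so √h = √h₀ − (0.01846/(2A)) t.
t = 2A(√h₀ − √h)/0.01846 = 2·6.437·(√1.143 − √0.4101)/0.01846
  = 12.8740 × (1.06911 − 0.640391) / 0.01846 = 298.990 s.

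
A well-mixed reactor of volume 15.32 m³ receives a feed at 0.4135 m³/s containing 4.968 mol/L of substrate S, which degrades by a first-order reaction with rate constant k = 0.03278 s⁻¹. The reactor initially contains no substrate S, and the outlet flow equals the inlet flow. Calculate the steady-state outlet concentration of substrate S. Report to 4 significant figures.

V dC/dt = Q(C_in − C) − k V C.
Steady state (dC/dt = 0): C_ss = Q C_in/(Q + kV) = C_in/(1 + kV/Q).
C_ss = 0.4135·4.968/(0.4135 + 0.03278·15.32) = 2.05427/0.915690 = 2.24341 mol/L.

2.243 mol/L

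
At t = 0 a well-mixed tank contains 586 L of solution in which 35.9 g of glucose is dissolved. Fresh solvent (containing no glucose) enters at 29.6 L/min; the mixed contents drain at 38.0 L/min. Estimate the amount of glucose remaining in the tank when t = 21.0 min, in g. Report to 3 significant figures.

Total volume: dV/dt = Q_in − Q_out = -8.4000 L/min, so V(t) = 586 − 8.4000 t and V(21.0) = 409.60 L.
Solute balance: dm/dt = 0 − Q_out C = −Q_out m/V(t).
Separate: dm/m = −Q_out dt/V(t) ⇒ ln(m/m₀) = −(Q_out/(Q_in−Q_out)) ln(V/V₀).
m = m₀ (V₀/V)^(Q_out/(Q_in−Q_out)) = 35.9 × (586/409.60)^(-4.5238) = 7.1035 g.

7.10 g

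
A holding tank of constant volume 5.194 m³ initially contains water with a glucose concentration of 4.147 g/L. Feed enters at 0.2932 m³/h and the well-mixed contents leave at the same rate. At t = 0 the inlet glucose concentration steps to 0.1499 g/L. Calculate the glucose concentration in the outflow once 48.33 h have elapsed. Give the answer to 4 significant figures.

Mass balance on the solute (V constant): V dC/dt = Q(C_in − C).
Time constant τ = V/Q = 5.194/0.2932 = 17.7149 h.
Integrating: C(t) = C_in + (C₀ − C_in) e^(−t/τ).
C(48.33) = 0.1499 + (4.147 − 0.1499)·e^(−48.33/17.7149) = 0.1499 + (3.99710)·0.0653357 = 0.411053 g/L.

0.4111 g/L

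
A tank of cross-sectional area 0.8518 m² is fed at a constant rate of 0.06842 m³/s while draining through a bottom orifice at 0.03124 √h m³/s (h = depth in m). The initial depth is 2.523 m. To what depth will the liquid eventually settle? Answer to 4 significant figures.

4.797 m

A dh/dt = Q_in − 0.03124 √h. Steady state requires inflow = outflow:
Q_in = 0.03124 √h_ss ⇒ √h_ss = 0.06842/0.03124 = 2.19014.
h_ss = 2.19014² = 4.79672 m. (Since h₀ = 2.523 m < h_ss, the level will rise toward this value.)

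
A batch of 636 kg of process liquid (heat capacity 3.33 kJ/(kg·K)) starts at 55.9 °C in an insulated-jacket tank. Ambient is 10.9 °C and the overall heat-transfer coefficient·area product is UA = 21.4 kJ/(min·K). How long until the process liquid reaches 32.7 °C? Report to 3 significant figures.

Heat balance on the well-mixed liquid: M c_p dT/dt = −UA(T − T_amb).
τ = M c_p/UA = 98.966 min; T_ss = T_amb = 10.900 °C.
T(t) = T_ss + (T₀ − T_ss)e^(−t/τ); set T = 32.7:
t = −τ ln[(T − T_ss)/(T₀ − T_ss)] = −98.966 · ln(0.48444) = 71.726 min.

71.7 min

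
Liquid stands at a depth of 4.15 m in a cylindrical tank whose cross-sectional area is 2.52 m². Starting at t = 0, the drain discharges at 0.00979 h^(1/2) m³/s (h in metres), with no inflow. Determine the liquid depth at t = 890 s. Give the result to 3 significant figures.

0.0951 m

A dh/dt = −Q_out = −0.00979 √h.
Separate and integrate: 2(√h − √h₀) = −(0.00979/A) t.
√h = √4.15 − 0.00979·890/(2·2.52) = 2.0372 − 1.7288 = 0.30837.
h = 0.30837² = 0.095089 m.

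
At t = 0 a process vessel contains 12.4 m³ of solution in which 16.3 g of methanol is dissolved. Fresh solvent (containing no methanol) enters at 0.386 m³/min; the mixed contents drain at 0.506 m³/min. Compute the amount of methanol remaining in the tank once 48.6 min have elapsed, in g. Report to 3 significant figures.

Total volume: dV/dt = Q_in − Q_out = -0.12000 m³/min, so V(t) = 12.4 − 0.12000 t and V(48.6) = 6.5680 m³.
Solute balance: dm/dt = 0 − Q_out C = −Q_out m/V(t).
dm/m = −Q_out dt/(V₀ − 0.12000 t); integrating gives ln(m/m₀) = −(Q_out/(Q_in−Q_out)) ln(V/V₀).
m = m₀ (V₀/V)^(Q_out/(Q_in−Q_out)) = 16.3 × (12.4/6.5680)^(-4.2167) = 1.1180 g.

1.12 g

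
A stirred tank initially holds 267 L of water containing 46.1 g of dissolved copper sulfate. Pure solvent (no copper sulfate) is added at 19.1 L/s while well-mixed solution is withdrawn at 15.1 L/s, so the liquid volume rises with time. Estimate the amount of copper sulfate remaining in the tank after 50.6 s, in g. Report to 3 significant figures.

Total volume: dV/dt = Q_in − Q_out = 4.0000 L/s, so V(t) = 267 + 4.0000 t and V(50.6) = 469.40 L.
No copper sulfate enters, so dm/dt = −Q_out · (m/V).
Separate: dm/m = −Q_out dt/V(t) ⇒ ln(m/m₀) = −(Q_out/(Q_in−Q_out)) ln(V/V₀).
m = m₀ (V₀/V)^(Q_out/(Q_in−Q_out)) = 46.1 × (267/469.40)^(3.7750) = 5.4791 g.

5.48 g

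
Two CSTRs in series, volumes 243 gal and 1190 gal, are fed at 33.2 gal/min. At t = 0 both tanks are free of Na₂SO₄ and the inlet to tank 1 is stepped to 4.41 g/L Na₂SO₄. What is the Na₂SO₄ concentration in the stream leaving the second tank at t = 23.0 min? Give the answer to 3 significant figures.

1.54 g/L

Time constants: τᵢ = Vᵢ/Q for each well-mixed tank.
τ₁ = 243/33.2 = 7.3193 min; τ₂ = 1190/33.2 = 35.843 min.
Solving the cascade with C₁(0)=C₂(0)=0 gives C₂(t) = C_in[1 − (τ₁ e^(−t/τ₁) − τ₂ e^(−t/τ₂))/(τ₁ − τ₂)].
At t = 23.0: e^(−t/τ₁) = 0.043180, e^(−t/τ₂) = 0.52641.
C₂ = 4.41·[1 − (7.3193·0.043180 − 35.843·0.52641)/(-28.524)] = 4.41·0.34960 = 1.5417 g/L.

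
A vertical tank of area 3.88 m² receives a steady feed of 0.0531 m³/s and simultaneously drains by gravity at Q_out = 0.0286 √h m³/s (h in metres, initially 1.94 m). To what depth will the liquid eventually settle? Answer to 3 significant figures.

A dh/dt = Q_in − 0.0286 √h. Steady state requires inflow = outflow:
Q_in = 0.0286 √h_ss ⇒ √h_ss = 0.0531/0.0286 = 1.8566.
h_ss = 1.8566² = 3.4471 m. (Since h₀ = 1.94 m < h_ss, the level will rise toward this value.)

3.45 m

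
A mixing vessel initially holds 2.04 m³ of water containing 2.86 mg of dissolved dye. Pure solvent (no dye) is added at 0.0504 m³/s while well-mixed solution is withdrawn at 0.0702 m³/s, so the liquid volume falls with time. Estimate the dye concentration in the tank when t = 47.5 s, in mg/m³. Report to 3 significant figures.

0.291 mg/m³

Let m(t) be the amount of dye. Volume: V(t) = V₀ + (Q_in − Q_out) t = 2.04 − 0.019800 t; V(47.5) = 1.0995 m³.
No dye enters, so dm/dt = −Q_out · (m/V).
Separate: dm/m = −Q_out dt/V(t) ⇒ ln(m/m₀) = −(Q_out/(Q_in−Q_out)) ln(V/V₀).
m = m₀ (V₀/V)^(Q_out/(Q_in−Q_out)) = 2.86 × (2.04/1.0995)^(-3.5455) = 0.31963 mg.
C = m/V = 0.31963/1.0995 = 0.29070 mg/m³.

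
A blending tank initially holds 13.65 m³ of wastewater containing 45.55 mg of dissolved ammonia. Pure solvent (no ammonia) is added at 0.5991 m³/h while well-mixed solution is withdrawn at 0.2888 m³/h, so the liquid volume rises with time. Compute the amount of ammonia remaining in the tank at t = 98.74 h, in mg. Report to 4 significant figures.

15.23 mg

Let m(t) be the amount of ammonia. Volume: V(t) = V₀ + (Q_in − Q_out) t = 13.65 + 0.310300 t; V(98.74) = 44.2890 m³.
Species balance (pure solvent in): dm/dt = −Q_out · m/V(t).
dm/m = −Q_out dt/(V₀ + 0.310300 t); integrating gives ln(m/m₀) = −(Q_out/(Q_in−Q_out)) ln(V/V₀).
m = m₀ (V₀/V)^(Q_out/(Q_in−Q_out)) = 45.55 × (13.65/44.2890)^(0.930712) = 15.2315 mg.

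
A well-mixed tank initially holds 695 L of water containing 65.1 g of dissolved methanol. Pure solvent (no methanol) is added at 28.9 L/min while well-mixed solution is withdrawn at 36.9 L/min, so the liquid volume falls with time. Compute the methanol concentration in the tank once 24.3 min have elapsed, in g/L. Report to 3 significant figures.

0.0286 g/L

Total volume: dV/dt = Q_in − Q_out = -8.0000 L/min, so V(t) = 695 − 8.0000 t and V(24.3) = 500.60 L.
No methanol enters, so dm/dt = −Q_out · (m/V).
dm/m = −Q_out dt/(V₀ − 8.0000 t); integrating gives ln(m/m₀) = −(Q_out/(Q_in−Q_out)) ln(V/V₀).
m = m₀ (V₀/V)^(Q_out/(Q_in−Q_out)) = 65.1 × (695/500.60)^(-4.6125) = 14.333 g.
C = m/V = 14.333/500.60 = 0.028631 g/L.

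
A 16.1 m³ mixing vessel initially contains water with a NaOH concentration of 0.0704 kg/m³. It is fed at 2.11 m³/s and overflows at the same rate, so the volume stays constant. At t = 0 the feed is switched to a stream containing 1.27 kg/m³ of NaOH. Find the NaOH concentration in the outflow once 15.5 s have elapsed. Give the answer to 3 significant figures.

1.11 kg/m³

Unsteady species balance (constant V, well mixed): V dC/dt = Q(C_in − C).
Rewrite as dC/dt + C/τ = C_in/τ, τ = V/Q = 7.6303 s.
Integrating: C(t) = C_in + (C₀ − C_in) e^(−t/τ).
C(15.5) = 1.27 + (0.0704 − 1.27)·e^(−15.5/7.6303) = 1.27 + (-1.1996)·0.13116 = 1.1127 kg/m³.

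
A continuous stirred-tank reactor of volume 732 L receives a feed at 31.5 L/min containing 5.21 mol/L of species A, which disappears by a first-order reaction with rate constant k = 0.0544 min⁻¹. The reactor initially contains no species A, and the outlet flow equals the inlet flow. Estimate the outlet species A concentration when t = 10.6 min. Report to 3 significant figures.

Species balance: V dC/dt = Q C_in − Q C − k V C.
dC/dt = (Q/V) C_in − (Q/V + k) C; effective rate a = Q/V + k = 0.043033 + 0.0544 = 0.097433 min⁻¹.
C_ss = Q C_in/(Q + kV) = 2.3011 mol/L; C(t) = C_ss + (C₀ − C_ss) e^(−a t).
C(10.6) = 2.3011 + (-2.3011)·e^(−0.097433·10.6) = 2.3011 + (-2.3011)·0.35601 = 1.4819 mol/L.

1.48 mol/L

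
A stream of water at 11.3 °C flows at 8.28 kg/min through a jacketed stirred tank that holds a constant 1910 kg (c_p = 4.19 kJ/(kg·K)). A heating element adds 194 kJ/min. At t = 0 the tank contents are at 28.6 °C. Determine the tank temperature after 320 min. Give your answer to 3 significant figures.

M c_p dT/dt = ṁ c_p (T_in − T) + Q̇.
τ = M/ṁ = 230.68 min; T_ss = T_in + Q̇/(ṁ c_p) = 11.3 + 194/(8.28·4.19) = 16.892 °C.
This is linear first-order; T(t) = T_ss + (T₀ − T_ss) e^(−t/τ).
T(320) = 16.892 + (11.708)·e^(−320/230.68) = 16.892 + (11.708)·0.24977 = 19.816 °C.

19.8 °C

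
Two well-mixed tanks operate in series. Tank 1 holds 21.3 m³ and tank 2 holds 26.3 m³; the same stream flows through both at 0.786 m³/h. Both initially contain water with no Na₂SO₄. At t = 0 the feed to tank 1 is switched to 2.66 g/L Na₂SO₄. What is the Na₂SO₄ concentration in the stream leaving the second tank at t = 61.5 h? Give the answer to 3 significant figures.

Time constants: τᵢ = Vᵢ/Q for each well-mixed tank.
τ₁ = 21.3/0.786 = 27.099 h; τ₂ = 26.3/0.786 = 33.461 h.
Solving the cascade with C₁(0)=C₂(0)=0 gives C₂(t) = C_in[1 − (τ₁ e^(−t/τ₁) − τ₂ e^(−t/τ₂))/(τ₁ − τ₂)].
At t = 61.5: e^(−t/τ₁) = 0.10337, e^(−t/τ₂) = 0.15914.
C₂ = 2.66·[1 − (27.099·0.10337 − 33.461·0.15914)/(-6.3613)] = 2.66·0.60329 = 1.6048 g/L.

1.60 g/L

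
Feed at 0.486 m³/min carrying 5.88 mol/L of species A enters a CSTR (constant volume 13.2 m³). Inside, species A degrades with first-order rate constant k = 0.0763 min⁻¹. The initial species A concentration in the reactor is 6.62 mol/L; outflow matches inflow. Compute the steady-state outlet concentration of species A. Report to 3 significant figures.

1.91 mol/L

V dC/dt = Q(C_in − C) − k V C.
Steady state (dC/dt = 0): C_ss = Q C_in/(Q + kV) = C_in/(1 + kV/Q).
C_ss = 0.486·5.88/(0.486 + 0.0763·13.2) = 2.8577/1.4932 = 1.9138 mol/L.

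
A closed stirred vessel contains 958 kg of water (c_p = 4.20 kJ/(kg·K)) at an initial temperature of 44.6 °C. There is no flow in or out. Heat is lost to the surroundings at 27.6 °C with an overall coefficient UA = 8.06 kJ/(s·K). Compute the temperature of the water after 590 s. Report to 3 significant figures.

32.8 °C

Lumped-capacitance energy balance: M c_p dT/dt = UA(T_amb − T).
dT/dt = (T_ss − T)/τ with T_ss = T_amb = 27.600 °C, τ = M c_p/UA = 958·4.20/8.06 = 499.21 s.
This is linear first-order; T(t) = T_ss + (T₀ − T_ss) e^(−t/τ).
T(590) = 27.600 + (17.000)·0.30670 = 32.814 °C.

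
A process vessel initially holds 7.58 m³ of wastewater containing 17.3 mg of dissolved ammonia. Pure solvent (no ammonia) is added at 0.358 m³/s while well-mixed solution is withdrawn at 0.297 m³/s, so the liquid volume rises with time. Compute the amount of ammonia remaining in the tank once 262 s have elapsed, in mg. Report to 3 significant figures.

0.0692 mg

Total volume: dV/dt = Q_in − Q_out = 0.061000 m³/s, so V(t) = 7.58 + 0.061000 t and V(262) = 23.562 m³.
Species balance (pure solvent in): dm/dt = −Q_out · m/V(t).
Separate: dm/m = −Q_out dt/V(t) ⇒ ln(m/m₀) = −(Q_out/(Q_in−Q_out)) ln(V/V₀).
m = m₀ (V₀/V)^(Q_out/(Q_in−Q_out)) = 17.3 × (7.58/23.562)^(4.8689) = 0.069171 mg.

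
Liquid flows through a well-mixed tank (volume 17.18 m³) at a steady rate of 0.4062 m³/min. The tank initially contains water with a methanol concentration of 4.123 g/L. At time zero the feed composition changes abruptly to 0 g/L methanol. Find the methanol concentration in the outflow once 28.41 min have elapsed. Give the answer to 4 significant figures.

Transient balance on the dissolved component: V dC/dt = Q(C_in − C).
Rewrite as dC/dt + C/τ = C_in/τ, τ = V/Q = 42.2944 min.
C approaches C_in exponentially: C(t) = C_in + (C₀ − C_in) e^(−t/τ).
C(28.41) = 0 + (4.123 − 0)·e^(−28.41/42.2944) = 0 + (4.12300)·0.510829 = 2.10615 g/L.

2.106 g/L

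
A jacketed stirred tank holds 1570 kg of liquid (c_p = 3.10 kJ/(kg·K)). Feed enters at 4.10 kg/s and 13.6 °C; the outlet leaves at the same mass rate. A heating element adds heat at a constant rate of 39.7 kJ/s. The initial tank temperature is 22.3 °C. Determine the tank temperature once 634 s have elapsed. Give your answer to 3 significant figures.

17.8 °C

M c_p dT/dt = ṁ c_p (T_in − T) + Q̇.
Rearrange: dT/dt = (T_ss − T)/τ with τ = M/ṁ = 382.93 s and T_ss = T_in + Q̇/(ṁ c_p) = 16.724 °C.
T approaches T_ss exponentially: T(t) = T_ss + (T₀ − T_ss) e^(−t/τ).
T(634) = 16.724 + (5.5765)·e^(−634/382.93) = 16.724 + (5.5765)·0.19096 = 17.788 °C.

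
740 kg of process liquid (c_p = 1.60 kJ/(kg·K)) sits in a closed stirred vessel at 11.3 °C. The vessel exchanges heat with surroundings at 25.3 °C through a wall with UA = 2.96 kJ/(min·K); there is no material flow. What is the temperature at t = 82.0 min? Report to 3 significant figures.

M c_p dT/dt = −UA(T − T_amb).
dT/dt = (T_ss − T)/τ with T_ss = T_amb = 25.300 °C, τ = M c_p/UA = 740·1.60/2.96 = 400.00 min.
Integrating: T(t) = T_ss + (T₀ − T_ss) e^(−t/τ).
T(82.0) = 25.300 + (-14.000)·0.81465 = 13.895 °C.

13.9 °C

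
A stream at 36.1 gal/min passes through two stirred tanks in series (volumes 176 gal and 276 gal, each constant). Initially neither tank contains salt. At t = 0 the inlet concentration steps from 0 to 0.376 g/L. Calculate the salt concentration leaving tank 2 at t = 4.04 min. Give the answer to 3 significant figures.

Time constants: τᵢ = Vᵢ/Q for each well-mixed tank.
τ₁ = 176/36.1 = 4.8753 min; τ₂ = 276/36.1 = 7.6454 min.
Tank 1: C₁ = C_in(1 − e^(−t/τ₁)). Tank 2 (τ₁ ≠ τ₂): C₂ = C_in[1 − (τ₁ e^(−t/τ₁) − τ₂ e^(−t/τ₂))/(τ₁ − τ₂)].
At t = 4.04: e^(−t/τ₁) = 0.43663, e^(−t/τ₂) = 0.58954.
C₂ = 0.376·[1 − (4.8753·0.43663 − 7.6454·0.58954)/(-2.7701)] = 0.376·0.14136 = 0.053151 g/L.

0.0532 g/L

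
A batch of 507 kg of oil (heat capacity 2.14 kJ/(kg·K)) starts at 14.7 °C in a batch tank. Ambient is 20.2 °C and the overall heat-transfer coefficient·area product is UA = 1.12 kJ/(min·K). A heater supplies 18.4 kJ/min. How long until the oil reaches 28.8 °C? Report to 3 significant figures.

Lumped-capacitance energy balance: M c_p dT/dt = UA(T_amb − T) + Q̇.
τ = M c_p/UA = 968.73 min; T_ss = T_amb + Q̇/UA = 20.2 + 18.4/1.12 = 36.629 °C.
T(t) = T_ss + (T₀ − T_ss)e^(−t/τ); set T = 28.8:
t = −τ ln[(T − T_ss)/(T₀ − T_ss)] = −968.73 · ln(0.35700) = 997.80 min.

998 min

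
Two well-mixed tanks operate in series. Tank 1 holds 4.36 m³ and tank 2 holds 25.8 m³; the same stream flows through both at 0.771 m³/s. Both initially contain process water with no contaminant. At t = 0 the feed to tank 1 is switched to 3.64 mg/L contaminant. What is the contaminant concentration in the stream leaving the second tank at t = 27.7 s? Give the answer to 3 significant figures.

Each tank obeys Vᵢ dCᵢ/dt = Q(Cᵢ₋₁ − Cᵢ), so τᵢ = Vᵢ/Q.
τ₁ = 4.36/0.771 = 5.6550 s; τ₂ = 25.8/0.771 = 33.463 s.
Tank 1: C₁ = C_in(1 − e^(−t/τ₁)). Tank 2 (τ₁ ≠ τ₂): C₂ = C_in[1 − (τ₁ e^(−t/τ₁) − τ₂ e^(−t/τ₂))/(τ₁ − τ₂)].
At t = 27.7: e^(−t/τ₁) = 0.0074591, e^(−t/τ₂) = 0.43702.
C₂ = 3.64·[1 − (5.6550·0.0074591 − 33.463·0.43702)/(-27.808)] = 3.64·0.47563 = 1.7313 mg/L.

1.73 mg/L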